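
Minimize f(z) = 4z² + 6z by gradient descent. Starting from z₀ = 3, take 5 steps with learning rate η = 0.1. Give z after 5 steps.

f′(z) = 8z + 6
Step 1: f′(3) = 30; z₁ = 3 − 0.1·30 = 0
Step 2: f′(0) = 6; z₂ = 0 − 0.1·6 = -0.6
Step 3: f′(-0.6) = 1.2; z₃ = -0.6 − 0.1·1.2 = -0.72
Step 4: f′(-0.72) = 0.24; z₄ = -0.72 − 0.1·0.24 = -0.744
Step 5: f′(-0.744) = 0.048; z₅ = -0.744 − 0.1·0.048 = -0.7488

-0.7488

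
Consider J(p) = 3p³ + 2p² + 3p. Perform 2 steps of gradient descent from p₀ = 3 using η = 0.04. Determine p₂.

-1.079616

J′(p) = 9p² + 4p + 3
Step 1: J′(3) = 96; p₁ = 3 − 0.04·96 = -0.84
Step 2: J′(-0.84) = 5.9904; p₂ = -0.84 − 0.04·5.9904 = -1.079616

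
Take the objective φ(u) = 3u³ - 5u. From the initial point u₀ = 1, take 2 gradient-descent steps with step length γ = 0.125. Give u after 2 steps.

0.84375

φ′(u) = 9u² - 5
Step 1: φ′(1) = 4; u₁ = 1 − 0.125·4 = 0.5
Step 2: φ′(0.5) = -2.75; u₂ = 0.5 − 0.125·(-2.75) = 0.84375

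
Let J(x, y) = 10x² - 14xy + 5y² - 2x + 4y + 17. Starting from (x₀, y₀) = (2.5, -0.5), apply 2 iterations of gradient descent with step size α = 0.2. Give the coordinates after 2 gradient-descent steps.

∇J = (20x - 14y - 2, -14x + 10y + 4)
Step 1: at (2.5, -0.5), ∇J = (55, -36) → (2.5, -0.5) − 0.2·(55, -36) = (-8.5, 6.7)
Step 2: at (-8.5, 6.7), ∇J = (-265.8, 190) → (-8.5, 6.7) − 0.2·(-265.8, 190) = (44.66, -31.3)

(44.66, -31.3)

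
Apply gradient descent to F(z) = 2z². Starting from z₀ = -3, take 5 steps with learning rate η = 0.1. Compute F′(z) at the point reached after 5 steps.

F′(z) = 4z
z₁ = -3 − 0.1·(-12) = -1.8
z₂ = -1.8 − 0.1·(-7.2) = -1.08
z₃ = -1.08 − 0.1·(-4.32) = -0.648
z₄ = -0.648 − 0.1·(-2.592) = -0.3888
z₅ = -0.3888 − 0.1·(-1.5552) = -0.23328
F′(z) at (-0.23328) = -0.93312

-0.93312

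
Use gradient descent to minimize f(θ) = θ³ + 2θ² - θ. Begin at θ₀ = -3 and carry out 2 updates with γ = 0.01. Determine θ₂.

-3.300188

f′(θ) = 3θ² + 4θ - 1
Step 1: f′(-3) = 14; θ₁ = -3 − 0.01·14 = -3.14
Step 2: f′(-3.14) = 16.0188; θ₂ = -3.14 − 0.01·16.0188 = -3.300188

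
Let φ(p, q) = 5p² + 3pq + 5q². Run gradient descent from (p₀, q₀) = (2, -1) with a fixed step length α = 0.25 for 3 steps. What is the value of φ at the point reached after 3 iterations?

∇φ = (10p + 3q, 3p + 10q)
Step 1: at (2, -1), ∇φ = (17, -4) → (2, -1) − 0.25·(17, -4) = (-2.25, 0)
Step 2: at (-2.25, 0), ∇φ = (-22.5, -6.75) → (-2.25, 0) − 0.25·(-22.5, -6.75) = (3.375, 1.6875)
Step 3: at (3.375, 1.6875), ∇φ = (38.8125, 27) → (3.375, 1.6875) − 0.25·(38.8125, 27) = (-6.328125, -5.0625)
φ(-6.328125, -5.0625) = 424.478759765625

424.478759765625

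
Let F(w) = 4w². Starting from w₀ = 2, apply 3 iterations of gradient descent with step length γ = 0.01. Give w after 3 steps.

1.557376

F′(w) = 8w
Step 1: F′(2) = 16; w₁ = 2 − 0.01·16 = 1.84
Step 2: F′(1.84) = 14.72; w₂ = 1.84 − 0.01·14.72 = 1.6928
Step 3: F′(1.6928) = 13.5424; w₃ = 1.6928 − 0.01·13.5424 = 1.557376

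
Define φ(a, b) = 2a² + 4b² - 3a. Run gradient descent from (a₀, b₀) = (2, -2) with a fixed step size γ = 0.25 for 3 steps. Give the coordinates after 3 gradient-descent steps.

∇φ = (4a - 3, 8b)
Step 1: at (2, -2), ∇φ = (5, -16) → (2, -2) − 0.25·(5, -16) = (0.75, 2)
Step 2: at (0.75, 2), ∇φ = (0, 16) → (0.75, 2) − 0.25·(0, 16) = (0.75, -2)
Step 3: at (0.75, -2), ∇φ = (0, -16) → (0.75, -2) − 0.25·(0, -16) = (0.75, 2)

(0.75, 2)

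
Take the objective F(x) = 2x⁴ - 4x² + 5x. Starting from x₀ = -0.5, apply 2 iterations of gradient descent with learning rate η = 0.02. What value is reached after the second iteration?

F′(x) = 8x³ - 8x + 5
Step 1: F′(-0.5) = 8; x₁ = -0.5 − 0.02·8 = -0.66
Step 2: F′(-0.66) = 7.980032; x₂ = -0.66 − 0.02·7.980032 = -0.81960064

-0.81960064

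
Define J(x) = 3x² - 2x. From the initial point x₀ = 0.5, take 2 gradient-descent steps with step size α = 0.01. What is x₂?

J′(x) = 6x - 2
x₁ = 0.5 − 0.01·1 = 0.49
x₂ = 0.49 − 0.01·0.94 = 0.4806

0.4806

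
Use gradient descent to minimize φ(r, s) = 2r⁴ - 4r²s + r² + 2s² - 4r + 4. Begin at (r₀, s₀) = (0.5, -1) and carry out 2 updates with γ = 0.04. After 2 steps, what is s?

∇φ = (8r³ - 8rs + 2r - 4, -4r² + 4s)
(r₁, s₁) = (0.5, -1) − 0.04·(2, -5) = (0.42, -0.8)
(r₂, s₂) = (0.42, -0.8) − 0.04·(0.120704, -3.9056) = (0.41517184, -0.643776)
s = -0.643776

-0.643776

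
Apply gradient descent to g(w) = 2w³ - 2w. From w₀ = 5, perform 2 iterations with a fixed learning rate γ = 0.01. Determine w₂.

2.796576

g′(w) = 6w² - 2
Step 1: g′(5) = 148; w₁ = 5 − 0.01·148 = 3.52
Step 2: g′(3.52) = 72.3424; w₂ = 3.52 − 0.01·72.3424 = 2.796576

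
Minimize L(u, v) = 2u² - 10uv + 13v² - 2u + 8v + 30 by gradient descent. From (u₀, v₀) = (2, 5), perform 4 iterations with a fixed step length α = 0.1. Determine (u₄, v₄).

∇L = (4u - 10v - 2, -10u + 26v + 8)
(u₁, v₁) = (2, 5) − 0.1·(-44, 118) = (6.4, -6.8)
(u₂, v₂) = (6.4, -6.8) − 0.1·(91.6, -232.8) = (-2.76, 16.48)
(u₃, v₃) = (-2.76, 16.48) − 0.1·(-177.84, 464.08) = (15.024, -29.928)
(u₄, v₄) = (15.024, -29.928) − 0.1·(357.376, -920.368) = (-20.7136, 62.1088)

(-20.7136, 62.1088)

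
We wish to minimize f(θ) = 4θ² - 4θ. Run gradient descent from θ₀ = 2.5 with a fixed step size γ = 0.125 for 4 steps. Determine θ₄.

0.5

f′(θ) = 8θ - 4
θ₁ = 2.5 − 0.125·16 = 0.5
θ₂ = 0.5 − 0.125·0 = 0.5
θ₃ = 0.5 − 0.125·0 = 0.5
θ₄ = 0.5 − 0.125·0 = 0.5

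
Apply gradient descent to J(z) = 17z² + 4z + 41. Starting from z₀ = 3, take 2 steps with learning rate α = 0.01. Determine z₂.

1.2404

J′(z) = 34z + 4
Step 1: J′(3) = 106; z₁ = 3 − 0.01·106 = 1.94
Step 2: J′(1.94) = 69.96; z₂ = 1.94 − 0.01·69.96 = 1.2404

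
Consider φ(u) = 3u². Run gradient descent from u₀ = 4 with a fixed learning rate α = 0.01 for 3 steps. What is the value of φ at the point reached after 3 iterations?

33.113749490688

φ′(u) = 6u
u₁ = 4 − 0.01·24 = 3.76
u₂ = 3.76 − 0.01·22.56 = 3.5344
u₃ = 3.5344 − 0.01·21.2064 = 3.322336
φ(3.322336) = 33.113749490688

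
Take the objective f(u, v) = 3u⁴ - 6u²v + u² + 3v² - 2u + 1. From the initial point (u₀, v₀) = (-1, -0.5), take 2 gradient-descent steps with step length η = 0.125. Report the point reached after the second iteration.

∇f = (12u³ - 12uv + 2u - 2, -6u² + 6v)
Step 1: at (-1, -0.5), ∇f = (-22, -9) → (-1, -0.5) − 0.125·(-22, -9) = (1.75, 0.625)
Step 2: at (1.75, 0.625), ∇f = (52.6875, -14.625) → (1.75, 0.625) − 0.125·(52.6875, -14.625) = (-4.8359375, 2.453125)

(-4.8359375, 2.453125)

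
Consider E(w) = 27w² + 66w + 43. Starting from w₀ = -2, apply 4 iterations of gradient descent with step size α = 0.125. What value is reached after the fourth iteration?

-851.43359375

E′(w) = 54w + 66
w₁ = -2 − 0.125·(-42) = 3.25
w₂ = 3.25 − 0.125·241.5 = -26.9375
w₃ = -26.9375 − 0.125·(-1388.625) = 146.640625
w₄ = 146.640625 − 0.125·7984.59375 = -851.43359375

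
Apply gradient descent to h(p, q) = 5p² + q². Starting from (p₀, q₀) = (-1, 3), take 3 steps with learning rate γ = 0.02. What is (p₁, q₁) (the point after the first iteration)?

∇h = (10p, 2q)
(p₁, q₁) = (-1, 3) − 0.02·(-10, 6) = (-0.8, 2.88)

(-0.8, 2.88)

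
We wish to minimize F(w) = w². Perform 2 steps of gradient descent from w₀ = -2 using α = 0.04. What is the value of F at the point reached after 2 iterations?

F′(w) = 2w
Step 1: F′(-2) = -4; w₁ = -2 − 0.04·(-4) = -1.84
Step 2: F′(-1.84) = -3.68; w₂ = -1.84 − 0.04·(-3.68) = -1.6928
F(-1.6928) = 2.86557184

2.86557184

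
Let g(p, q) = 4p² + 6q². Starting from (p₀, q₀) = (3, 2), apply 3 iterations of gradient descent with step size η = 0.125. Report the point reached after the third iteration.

(0, -0.25)

∇g = (8p, 12q)
(p₁, q₁) = (3, 2) − 0.125·(24, 24) = (0, -1)
(p₂, q₂) = (0, -1) − 0.125·(0, -12) = (0, 0.5)
(p₃, q₃) = (0, 0.5) − 0.125·(0, 6) = (0, -0.25)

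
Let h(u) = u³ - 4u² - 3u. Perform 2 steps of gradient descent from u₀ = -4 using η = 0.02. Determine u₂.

h′(u) = 3u² - 8u - 3
u₁ = -4 − 0.02·77 = -5.54
u₂ = -5.54 − 0.02·133.3948 = -8.207896

-8.207896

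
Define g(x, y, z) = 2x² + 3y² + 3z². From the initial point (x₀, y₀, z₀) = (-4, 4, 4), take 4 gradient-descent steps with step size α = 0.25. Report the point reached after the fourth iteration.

∇g = (4x, 6y, 6z)
(x₁, y₁, z₁) = (-4, 4, 4) − 0.25·(-16, 24, 24) = (0, -2, -2)
(x₂, y₂, z₂) = (0, -2, -2) − 0.25·(0, -12, -12) = (0, 1, 1)
(x₃, y₃, z₃) = (0, 1, 1) − 0.25·(0, 6, 6) = (0, -0.5, -0.5)
(x₄, y₄, z₄) = (0, -0.5, -0.5) − 0.25·(0, -3, -3) = (0, 0.25, 0.25)

(0, 0.25, 0.25)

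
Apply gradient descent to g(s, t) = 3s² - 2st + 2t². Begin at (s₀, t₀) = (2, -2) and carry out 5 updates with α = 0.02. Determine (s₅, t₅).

(0.81457152, -1.07830784)

∇g = (6s - 2t, -2s + 4t)
Step 1: at (2, -2), ∇g = (16, -12) → (2, -2) − 0.02·(16, -12) = (1.68, -1.76)
Step 2: at (1.68, -1.76), ∇g = (13.6, -10.4) → (1.68, -1.76) − 0.02·(13.6, -10.4) = (1.408, -1.552)
Step 3: at (1.408, -1.552), ∇g = (11.552, -9.024) → (1.408, -1.552) − 0.02·(11.552, -9.024) = (1.17696, -1.37152)
Step 4: at (1.17696, -1.37152), ∇g = (9.8048, -7.84) → (1.17696, -1.37152) − 0.02·(9.8048, -7.84) = (0.980864, -1.21472)
Step 5: at (0.980864, -1.21472), ∇g = (8.314624, -6.820608) → (0.980864, -1.21472) − 0.02·(8.314624, -6.820608) = (0.81457152, -1.07830784)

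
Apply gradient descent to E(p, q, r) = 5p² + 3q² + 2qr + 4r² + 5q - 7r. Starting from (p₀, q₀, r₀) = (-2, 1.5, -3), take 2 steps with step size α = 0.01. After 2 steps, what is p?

∇E = (10p, 6q + 2r + 5, 2q + 8r - 7)
Step 1: at (-2, 1.5, -3), ∇E = (-20, 8, -28) → (-2, 1.5, -3) − 0.01·(-20, 8, -28) = (-1.8, 1.42, -2.72)
Step 2: at (-1.8, 1.42, -2.72), ∇E = (-18, 8.08, -25.92) → (-1.8, 1.42, -2.72) − 0.01·(-18, 8.08, -25.92) = (-1.62, 1.3392, -2.4608)
p = -1.62

-1.62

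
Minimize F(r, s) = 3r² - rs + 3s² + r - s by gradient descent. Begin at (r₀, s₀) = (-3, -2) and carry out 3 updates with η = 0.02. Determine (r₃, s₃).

(-2.19252, -1.45248)

∇F = (6r - s + 1, -r + 6s - 1)
(r₁, s₁) = (-3, -2) − 0.02·(-15, -10) = (-2.7, -1.8)
(r₂, s₂) = (-2.7, -1.8) − 0.02·(-13.4, -9.1) = (-2.432, -1.618)
(r₃, s₃) = (-2.432, -1.618) − 0.02·(-11.974, -8.276) = (-2.19252, -1.45248)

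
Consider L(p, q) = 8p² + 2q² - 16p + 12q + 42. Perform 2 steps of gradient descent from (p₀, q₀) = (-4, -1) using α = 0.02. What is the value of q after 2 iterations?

-1.3072

∇L = (16p - 16, 4q + 12)
Step 1: at (-4, -1), ∇L = (-80, 8) → (-4, -1) − 0.02·(-80, 8) = (-2.4, -1.16)
Step 2: at (-2.4, -1.16), ∇L = (-54.4, 7.36) → (-2.4, -1.16) − 0.02·(-54.4, 7.36) = (-1.312, -1.3072)
q = -1.3072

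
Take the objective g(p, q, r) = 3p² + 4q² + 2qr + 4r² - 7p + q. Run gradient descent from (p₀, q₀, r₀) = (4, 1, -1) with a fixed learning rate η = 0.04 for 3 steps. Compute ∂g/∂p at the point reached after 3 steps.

7.462592

∇g = (6p - 7, 8q + 2r + 1, 2q + 8r)
(p₁, q₁, r₁) = (4, 1, -1) − 0.04·(17, 7, -6) = (3.32, 0.72, -0.76)
(p₂, q₂, r₂) = (3.32, 0.72, -0.76) − 0.04·(12.92, 5.24, -4.64) = (2.8032, 0.5104, -0.5744)
(p₃, q₃, r₃) = (2.8032, 0.5104, -0.5744) − 0.04·(9.8192, 3.9344, -3.5744) = (2.410432, 0.353024, -0.431424)
∂g/∂p at (2.410432, 0.353024, -0.431424) = 7.462592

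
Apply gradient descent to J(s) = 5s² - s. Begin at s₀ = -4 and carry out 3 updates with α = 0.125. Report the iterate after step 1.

1.125

J′(s) = 10s - 1
Step 1: J′(-4) = -41; s₁ = -4 − 0.125·(-41) = 1.125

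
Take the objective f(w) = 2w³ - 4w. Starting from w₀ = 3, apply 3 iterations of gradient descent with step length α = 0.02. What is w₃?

1.3728

f′(w) = 6w² - 4
w₁ = 3 − 0.02·50 = 2
w₂ = 2 − 0.02·20 = 1.6
w₃ = 1.6 − 0.02·11.36 = 1.3728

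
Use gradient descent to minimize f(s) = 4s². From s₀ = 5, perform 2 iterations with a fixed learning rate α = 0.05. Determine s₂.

f′(s) = 8s
Step 1: f′(5) = 40; s₁ = 5 − 0.05·40 = 3
Step 2: f′(3) = 24; s₂ = 3 − 0.05·24 = 1.8

1.8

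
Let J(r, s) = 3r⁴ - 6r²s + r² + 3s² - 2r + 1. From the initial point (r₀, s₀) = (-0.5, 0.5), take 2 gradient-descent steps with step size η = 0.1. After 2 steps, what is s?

0.2135

∇J = (12r³ - 12rs + 2r - 2, -6r² + 6s)
(r₁, s₁) = (-0.5, 0.5) − 0.1·(-1.5, 1.5) = (-0.35, 0.35)
(r₂, s₂) = (-0.35, 0.35) − 0.1·(-1.7445, 1.365) = (-0.17555, 0.2135)
s = 0.2135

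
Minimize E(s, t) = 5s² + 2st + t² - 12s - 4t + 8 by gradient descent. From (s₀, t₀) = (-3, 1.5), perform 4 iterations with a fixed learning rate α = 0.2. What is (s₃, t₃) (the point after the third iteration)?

(5.712, 2.596)

∇E = (10s + 2t - 12, 2s + 2t - 4)
Step 1: at (-3, 1.5), ∇E = (-39, -7) → (-3, 1.5) − 0.2·(-39, -7) = (4.8, 2.9)
Step 2: at (4.8, 2.9), ∇E = (41.8, 11.4) → (4.8, 2.9) − 0.2·(41.8, 11.4) = (-3.56, 0.62)
Step 3: at (-3.56, 0.62), ∇E = (-46.36, -9.88) → (-3.56, 0.62) − 0.2·(-46.36, -9.88) = (5.712, 2.596)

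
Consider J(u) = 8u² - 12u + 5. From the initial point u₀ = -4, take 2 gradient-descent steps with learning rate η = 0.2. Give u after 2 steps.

-22.24

J′(u) = 16u - 12
u₁ = -4 − 0.2·(-76) = 11.2
u₂ = 11.2 − 0.2·167.2 = -22.24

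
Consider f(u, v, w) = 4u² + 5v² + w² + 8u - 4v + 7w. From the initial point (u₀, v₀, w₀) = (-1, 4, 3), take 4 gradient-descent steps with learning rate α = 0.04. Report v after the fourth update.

∇f = (8u + 8, 10v - 4, 2w + 7)
(u₁, v₁, w₁) = (-1, 4, 3) − 0.04·(0, 36, 13) = (-1, 2.56, 2.48)
(u₂, v₂, w₂) = (-1, 2.56, 2.48) − 0.04·(0, 21.6, 11.96) = (-1, 1.696, 2.0016)
(u₃, v₃, w₃) = (-1, 1.696, 2.0016) − 0.04·(0, 12.96, 11.0032) = (-1, 1.1776, 1.561472)
(u₄, v₄, w₄) = (-1, 1.1776, 1.561472) − 0.04·(0, 7.776, 10.122944) = (-1, 0.86656, 1.15655424)
v = 0.86656

0.86656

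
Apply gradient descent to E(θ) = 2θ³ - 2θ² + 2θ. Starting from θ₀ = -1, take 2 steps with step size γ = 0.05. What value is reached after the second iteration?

-2.788

E′(θ) = 6θ² - 4θ + 2
θ₁ = -1 − 0.05·12 = -1.6
θ₂ = -1.6 − 0.05·23.76 = -2.788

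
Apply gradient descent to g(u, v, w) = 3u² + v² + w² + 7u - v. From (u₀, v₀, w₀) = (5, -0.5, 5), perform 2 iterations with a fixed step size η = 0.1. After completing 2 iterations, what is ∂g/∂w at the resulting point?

∇g = (6u + 7, 2v - 1, 2w)
(u₁, v₁, w₁) = (5, -0.5, 5) − 0.1·(37, -2, 10) = (1.3, -0.3, 4)
(u₂, v₂, w₂) = (1.3, -0.3, 4) − 0.1·(14.8, -1.6, 8) = (-0.18, -0.14, 3.2)
∂g/∂w at (-0.18, -0.14, 3.2) = 6.4

6.4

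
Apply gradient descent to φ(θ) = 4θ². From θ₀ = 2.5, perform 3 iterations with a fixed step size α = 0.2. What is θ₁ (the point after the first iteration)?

φ′(θ) = 8θ
Step 1: φ′(2.5) = 20; θ₁ = 2.5 − 0.2·20 = -1.5

-1.5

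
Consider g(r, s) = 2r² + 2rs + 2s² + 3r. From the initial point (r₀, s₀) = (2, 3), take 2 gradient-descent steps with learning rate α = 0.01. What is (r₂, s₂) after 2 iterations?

∇g = (4r + 2s + 3, 2r + 4s)
(r₁, s₁) = (2, 3) − 0.01·(17, 16) = (1.83, 2.84)
(r₂, s₂) = (1.83, 2.84) − 0.01·(16, 15.02) = (1.67, 2.6898)

(1.67, 2.6898)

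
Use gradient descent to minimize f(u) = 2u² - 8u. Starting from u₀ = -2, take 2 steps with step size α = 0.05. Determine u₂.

f′(u) = 4u - 8
u₁ = -2 − 0.05·(-16) = -1.2
u₂ = -1.2 − 0.05·(-12.8) = -0.56

-0.56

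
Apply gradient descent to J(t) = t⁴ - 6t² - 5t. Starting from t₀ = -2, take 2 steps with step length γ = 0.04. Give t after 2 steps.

-1.47171328

J′(t) = 4t³ - 12t - 5
t₁ = -2 − 0.04·(-13) = -1.48
t₂ = -1.48 − 0.04·(-0.207168) = -1.47171328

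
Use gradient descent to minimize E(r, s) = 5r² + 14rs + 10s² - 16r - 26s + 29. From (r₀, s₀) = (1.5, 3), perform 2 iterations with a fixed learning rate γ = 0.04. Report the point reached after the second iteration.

∇E = (10r + 14s - 16, 14r + 20s - 26)
(r₁, s₁) = (1.5, 3) − 0.04·(41, 55) = (-0.14, 0.8)
(r₂, s₂) = (-0.14, 0.8) − 0.04·(-6.2, -11.96) = (0.108, 1.2784)

(0.108, 1.2784)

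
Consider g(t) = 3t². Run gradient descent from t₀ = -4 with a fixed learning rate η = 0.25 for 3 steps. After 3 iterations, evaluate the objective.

0.75

g′(t) = 6t
Step 1: g′(-4) = -24; t₁ = -4 − 0.25·(-24) = 2
Step 2: g′(2) = 12; t₂ = 2 − 0.25·12 = -1
Step 3: g′(-1) = -6; t₃ = -1 − 0.25·(-6) = 0.5
g(0.5) = 0.75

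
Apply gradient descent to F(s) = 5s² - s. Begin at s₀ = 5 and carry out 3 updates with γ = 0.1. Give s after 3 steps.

0.1

F′(s) = 10s - 1
s₁ = 5 − 0.1·49 = 0.1
s₂ = 0.1 − 0.1·0 = 0.1
s₃ = 0.1 − 0.1·0 = 0.1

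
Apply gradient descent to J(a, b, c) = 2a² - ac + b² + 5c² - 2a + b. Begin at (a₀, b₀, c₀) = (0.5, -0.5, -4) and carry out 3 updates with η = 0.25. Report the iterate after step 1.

(-0.5, -0.5, 6.125)

∇J = (4a - c - 2, 2b + 1, -a + 10c)
(a₁, b₁, c₁) = (0.5, -0.5, -4) − 0.25·(4, 0, -40.5) = (-0.5, -0.5, 6.125)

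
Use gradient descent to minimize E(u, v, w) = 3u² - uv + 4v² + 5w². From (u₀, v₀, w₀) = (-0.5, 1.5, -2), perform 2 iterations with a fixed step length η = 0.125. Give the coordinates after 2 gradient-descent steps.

∇E = (6u - v, -u + 8v, 10w)
Step 1: at (-0.5, 1.5, -2), ∇E = (-4.5, 12.5, -20) → (-0.5, 1.5, -2) − 0.125·(-4.5, 12.5, -20) = (0.0625, -0.0625, 0.5)
Step 2: at (0.0625, -0.0625, 0.5), ∇E = (0.4375, -0.5625, 5) → (0.0625, -0.0625, 0.5) − 0.125·(0.4375, -0.5625, 5) = (0.0078125, 0.0078125, -0.125)

(0.0078125, 0.0078125, -0.125)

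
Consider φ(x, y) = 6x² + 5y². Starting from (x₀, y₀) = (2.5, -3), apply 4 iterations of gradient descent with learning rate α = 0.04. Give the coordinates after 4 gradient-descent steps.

∇φ = (12x, 10y)
Step 1: at (2.5, -3), ∇φ = (30, -30) → (2.5, -3) − 0.04·(30, -30) = (1.3, -1.8)
Step 2: at (1.3, -1.8), ∇φ = (15.6, -18) → (1.3, -1.8) − 0.04·(15.6, -18) = (0.676, -1.08)
Step 3: at (0.676, -1.08), ∇φ = (8.112, -10.8) → (0.676, -1.08) − 0.04·(8.112, -10.8) = (0.35152, -0.648)
Step 4: at (0.35152, -0.648), ∇φ = (4.21824, -6.48) → (0.35152, -0.648) − 0.04·(4.21824, -6.48) = (0.1827904, -0.3888)

(0.1827904, -0.3888)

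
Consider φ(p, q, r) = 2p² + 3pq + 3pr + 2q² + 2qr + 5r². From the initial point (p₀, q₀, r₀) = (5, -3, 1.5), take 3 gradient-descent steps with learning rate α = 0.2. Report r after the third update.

∇φ = (4p + 3q + 3r, 3p + 4q + 2r, 3p + 2q + 10r)
(p₁, q₁, r₁) = (5, -3, 1.5) − 0.2·(15.5, 6, 24) = (1.9, -4.2, -3.3)
(p₂, q₂, r₂) = (1.9, -4.2, -3.3) − 0.2·(-14.9, -17.7, -35.7) = (4.88, -0.66, 3.84)
(p₃, q₃, r₃) = (4.88, -0.66, 3.84) − 0.2·(29.06, 19.68, 51.72) = (-0.932, -4.596, -6.504)
r = -6.504

-6.504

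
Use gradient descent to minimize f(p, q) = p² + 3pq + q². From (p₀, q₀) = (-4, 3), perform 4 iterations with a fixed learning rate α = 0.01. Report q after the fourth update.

∇f = (2p + 3q, 3p + 2q)
Step 1: at (-4, 3), ∇f = (1, -6) → (-4, 3) − 0.01·(1, -6) = (-4.01, 3.06)
Step 2: at (-4.01, 3.06), ∇f = (1.16, -5.91) → (-4.01, 3.06) − 0.01·(1.16, -5.91) = (-4.0216, 3.1191)
Step 3: at (-4.0216, 3.1191), ∇f = (1.3141, -5.8266) → (-4.0216, 3.1191) − 0.01·(1.3141, -5.8266) = (-4.034741, 3.177366)
Step 4: at (-4.034741, 3.177366), ∇f = (1.462616, -5.749491) → (-4.034741, 3.177366) − 0.01·(1.462616, -5.749491) = (-4.04936716, 3.23486091)
q = 3.23486091

3.23486091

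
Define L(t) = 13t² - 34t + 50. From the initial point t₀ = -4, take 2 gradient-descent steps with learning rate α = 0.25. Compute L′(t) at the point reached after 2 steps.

-4174.5

L′(t) = 26t - 34
t₁ = -4 − 0.25·(-138) = 30.5
t₂ = 30.5 − 0.25·759 = -159.25
L′(t) at (-159.25) = -4174.5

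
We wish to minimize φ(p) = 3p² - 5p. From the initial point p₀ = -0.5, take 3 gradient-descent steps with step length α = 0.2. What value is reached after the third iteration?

φ′(p) = 6p - 5
p₁ = -0.5 − 0.2·(-8) = 1.1
p₂ = 1.1 − 0.2·1.6 = 0.78
p₃ = 0.78 − 0.2·(-0.32) = 0.844

0.844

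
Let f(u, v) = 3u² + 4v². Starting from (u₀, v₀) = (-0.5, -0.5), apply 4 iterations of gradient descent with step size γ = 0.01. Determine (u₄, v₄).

∇f = (6u, 8v)
Step 1: at (-0.5, -0.5), ∇f = (-3, -4) → (-0.5, -0.5) − 0.01·(-3, -4) = (-0.47, -0.46)
Step 2: at (-0.47, -0.46), ∇f = (-2.82, -3.68) → (-0.47, -0.46) − 0.01·(-2.82, -3.68) = (-0.4418, -0.4232)
Step 3: at (-0.4418, -0.4232), ∇f = (-2.6508, -3.3856) → (-0.4418, -0.4232) − 0.01·(-2.6508, -3.3856) = (-0.415292, -0.389344)
Step 4: at (-0.415292, -0.389344), ∇f = (-2.491752, -3.114752) → (-0.415292, -0.389344) − 0.01·(-2.491752, -3.114752) = (-0.39037448, -0.35819648)

(-0.39037448, -0.35819648)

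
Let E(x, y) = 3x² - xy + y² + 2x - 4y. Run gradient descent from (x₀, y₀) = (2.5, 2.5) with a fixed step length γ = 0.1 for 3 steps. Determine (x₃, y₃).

(0.2565, 2.5485)

∇E = (6x - y + 2, -x + 2y - 4)
(x₁, y₁) = (2.5, 2.5) − 0.1·(14.5, -1.5) = (1.05, 2.65)
(x₂, y₂) = (1.05, 2.65) − 0.1·(5.65, 0.25) = (0.485, 2.625)
(x₃, y₃) = (0.485, 2.625) − 0.1·(2.285, 0.765) = (0.2565, 2.5485)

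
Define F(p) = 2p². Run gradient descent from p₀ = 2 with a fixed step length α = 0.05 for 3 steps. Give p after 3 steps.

F′(p) = 4p
p₁ = 2 − 0.05·8 = 1.6
p₂ = 1.6 − 0.05·6.4 = 1.28
p₃ = 1.28 − 0.05·5.12 = 1.024

1.024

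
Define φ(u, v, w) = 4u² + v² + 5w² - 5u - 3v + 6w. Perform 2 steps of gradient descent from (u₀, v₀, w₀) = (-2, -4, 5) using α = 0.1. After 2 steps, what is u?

∇φ = (8u - 5, 2v - 3, 10w + 6)
(u₁, v₁, w₁) = (-2, -4, 5) − 0.1·(-21, -11, 56) = (0.1, -2.9, -0.6)
(u₂, v₂, w₂) = (0.1, -2.9, -0.6) − 0.1·(-4.2, -8.8, 0) = (0.52, -2.02, -0.6)
u = 0.52

0.52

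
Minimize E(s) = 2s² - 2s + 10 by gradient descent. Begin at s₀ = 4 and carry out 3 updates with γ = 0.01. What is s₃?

E′(s) = 4s - 2
s₁ = 4 − 0.01·14 = 3.86
s₂ = 3.86 − 0.01·13.44 = 3.7256
s₃ = 3.7256 − 0.01·12.9024 = 3.596576

3.596576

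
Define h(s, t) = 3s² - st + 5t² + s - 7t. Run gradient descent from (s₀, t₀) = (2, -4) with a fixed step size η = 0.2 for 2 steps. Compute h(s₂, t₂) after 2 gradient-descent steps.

153.928

∇h = (6s - t + 1, -s + 10t - 7)
(s₁, t₁) = (2, -4) − 0.2·(17, -49) = (-1.4, 5.8)
(s₂, t₂) = (-1.4, 5.8) − 0.2·(-13.2, 52.4) = (1.24, -4.68)
h(1.24, -4.68) = 153.928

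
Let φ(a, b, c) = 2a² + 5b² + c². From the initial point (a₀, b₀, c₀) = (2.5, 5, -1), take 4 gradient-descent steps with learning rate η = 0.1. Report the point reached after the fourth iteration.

∇φ = (4a, 10b, 2c)
(a₁, b₁, c₁) = (2.5, 5, -1) − 0.1·(10, 50, -2) = (1.5, 0, -0.8)
(a₂, b₂, c₂) = (1.5, 0, -0.8) − 0.1·(6, 0, -1.6) = (0.9, 0, -0.64)
(a₃, b₃, c₃) = (0.9, 0, -0.64) − 0.1·(3.6, 0, -1.28) = (0.54, 0, -0.512)
(a₄, b₄, c₄) = (0.54, 0, -0.512) − 0.1·(2.16, 0, -1.024) = (0.324, 0, -0.4096)

(0.324, 0, -0.4096)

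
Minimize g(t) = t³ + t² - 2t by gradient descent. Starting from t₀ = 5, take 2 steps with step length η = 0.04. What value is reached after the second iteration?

g′(t) = 3t² + 2t - 2
t₁ = 5 − 0.04·83 = 1.68
t₂ = 1.68 − 0.04·9.8272 = 1.286912

1.286912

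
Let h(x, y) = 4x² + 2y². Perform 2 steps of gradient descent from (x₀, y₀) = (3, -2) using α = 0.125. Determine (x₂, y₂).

(0, -0.5)

∇h = (8x, 4y)
(x₁, y₁) = (3, -2) − 0.125·(24, -8) = (0, -1)
(x₂, y₂) = (0, -1) − 0.125·(0, -4) = (0, -0.5)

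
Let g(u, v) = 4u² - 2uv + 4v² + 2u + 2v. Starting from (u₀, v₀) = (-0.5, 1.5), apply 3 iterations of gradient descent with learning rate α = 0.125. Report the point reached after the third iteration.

∇g = (8u - 2v + 2, -2u + 8v + 2)
(u₁, v₁) = (-0.5, 1.5) − 0.125·(-5, 15) = (0.125, -0.375)
(u₂, v₂) = (0.125, -0.375) − 0.125·(3.75, -1.25) = (-0.34375, -0.21875)
(u₃, v₃) = (-0.34375, -0.21875) − 0.125·(-0.3125, 0.9375) = (-0.3046875, -0.3359375)

(-0.3046875, -0.3359375)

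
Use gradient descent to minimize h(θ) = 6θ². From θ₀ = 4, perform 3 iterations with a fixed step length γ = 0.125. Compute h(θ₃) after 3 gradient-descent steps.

1.5

h′(θ) = 12θ
θ₁ = 4 − 0.125·48 = -2
θ₂ = -2 − 0.125·(-24) = 1
θ₃ = 1 − 0.125·12 = -0.5
h(-0.5) = 1.5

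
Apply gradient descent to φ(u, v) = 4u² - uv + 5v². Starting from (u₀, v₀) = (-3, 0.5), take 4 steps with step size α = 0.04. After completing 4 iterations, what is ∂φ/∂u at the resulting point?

-5.00081152

∇φ = (8u - v, -u + 10v)
(u₁, v₁) = (-3, 0.5) − 0.04·(-24.5, 8) = (-2.02, 0.18)
(u₂, v₂) = (-2.02, 0.18) − 0.04·(-16.34, 3.82) = (-1.3664, 0.0272)
(u₃, v₃) = (-1.3664, 0.0272) − 0.04·(-10.9584, 1.6384) = (-0.928064, -0.038336)
(u₄, v₄) = (-0.928064, -0.038336) − 0.04·(-7.386176, 0.544704) = (-0.63261696, -0.06012416)
∂φ/∂u at (-0.63261696, -0.06012416) = -5.00081152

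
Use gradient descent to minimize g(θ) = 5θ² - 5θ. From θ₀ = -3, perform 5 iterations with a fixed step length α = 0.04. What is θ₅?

g′(θ) = 10θ - 5
θ₁ = -3 − 0.04·(-35) = -1.6
θ₂ = -1.6 − 0.04·(-21) = -0.76
θ₃ = -0.76 − 0.04·(-12.6) = -0.256
θ₄ = -0.256 − 0.04·(-7.56) = 0.0464
θ₅ = 0.0464 − 0.04·(-4.536) = 0.22784

0.22784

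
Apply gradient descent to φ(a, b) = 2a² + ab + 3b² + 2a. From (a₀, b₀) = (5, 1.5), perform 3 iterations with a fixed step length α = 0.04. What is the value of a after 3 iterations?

2.663872

∇φ = (4a + b + 2, a + 6b)
Step 1: at (5, 1.5), ∇φ = (23.5, 14) → (5, 1.5) − 0.04·(23.5, 14) = (4.06, 0.94)
Step 2: at (4.06, 0.94), ∇φ = (19.18, 9.7) → (4.06, 0.94) − 0.04·(19.18, 9.7) = (3.2928, 0.552)
Step 3: at (3.2928, 0.552), ∇φ = (15.7232, 6.6048) → (3.2928, 0.552) − 0.04·(15.7232, 6.6048) = (2.663872, 0.287808)
a = 2.663872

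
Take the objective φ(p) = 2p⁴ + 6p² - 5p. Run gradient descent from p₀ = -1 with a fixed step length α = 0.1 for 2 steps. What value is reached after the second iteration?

-2.5

φ′(p) = 8p³ + 12p - 5
p₁ = -1 − 0.1·(-25) = 1.5
p₂ = 1.5 − 0.1·40 = -2.5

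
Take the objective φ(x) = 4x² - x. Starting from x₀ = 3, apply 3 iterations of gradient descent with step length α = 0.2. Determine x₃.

-0.496

φ′(x) = 8x - 1
Step 1: φ′(3) = 23; x₁ = 3 − 0.2·23 = -1.6
Step 2: φ′(-1.6) = -13.8; x₂ = -1.6 − 0.2·(-13.8) = 1.16
Step 3: φ′(1.16) = 8.28; x₃ = 1.16 − 0.2·8.28 = -0.496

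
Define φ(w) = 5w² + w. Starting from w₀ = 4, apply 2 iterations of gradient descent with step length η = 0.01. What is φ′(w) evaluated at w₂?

33.21

φ′(w) = 10w + 1
w₁ = 4 − 0.01·41 = 3.59
w₂ = 3.59 − 0.01·36.9 = 3.221
φ′(w) at (3.221) = 33.21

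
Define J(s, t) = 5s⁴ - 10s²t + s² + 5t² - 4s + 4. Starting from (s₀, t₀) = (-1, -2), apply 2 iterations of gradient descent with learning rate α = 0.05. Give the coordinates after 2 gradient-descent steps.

(-11.047, 2.395)

∇J = (20s³ - 20st + 2s - 4, -10s² + 10t)
Step 1: at (-1, -2), ∇J = (-66, -30) → (-1, -2) − 0.05·(-66, -30) = (2.3, -0.5)
Step 2: at (2.3, -0.5), ∇J = (266.94, -57.9) → (2.3, -0.5) − 0.05·(266.94, -57.9) = (-11.047, 2.395)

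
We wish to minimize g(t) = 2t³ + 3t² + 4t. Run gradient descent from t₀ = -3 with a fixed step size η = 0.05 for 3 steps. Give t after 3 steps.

-45.672

g′(t) = 6t² + 6t + 4
Step 1: g′(-3) = 40; t₁ = -3 − 0.05·40 = -5
Step 2: g′(-5) = 124; t₂ = -5 − 0.05·124 = -11.2
Step 3: g′(-11.2) = 689.44; t₃ = -11.2 − 0.05·689.44 = -45.672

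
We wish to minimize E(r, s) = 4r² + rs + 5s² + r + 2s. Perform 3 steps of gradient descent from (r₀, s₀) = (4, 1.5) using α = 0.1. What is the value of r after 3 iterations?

-0.0605

∇E = (8r + s + 1, r + 10s + 2)
Step 1: at (4, 1.5), ∇E = (34.5, 21) → (4, 1.5) − 0.1·(34.5, 21) = (0.55, -0.6)
Step 2: at (0.55, -0.6), ∇E = (4.8, -3.45) → (0.55, -0.6) − 0.1·(4.8, -3.45) = (0.07, -0.255)
Step 3: at (0.07, -0.255), ∇E = (1.305, -0.48) → (0.07, -0.255) − 0.1·(1.305, -0.48) = (-0.0605, -0.207)
r = -0.0605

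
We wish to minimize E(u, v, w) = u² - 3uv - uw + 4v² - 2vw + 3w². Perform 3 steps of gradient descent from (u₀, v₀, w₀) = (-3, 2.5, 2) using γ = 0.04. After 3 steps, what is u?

-1.636832

∇E = (2u - 3v - w, -3u + 8v - 2w, -u - 2v + 6w)
Step 1: at (-3, 2.5, 2), ∇E = (-15.5, 25, 10) → (-3, 2.5, 2) − 0.04·(-15.5, 25, 10) = (-2.38, 1.5, 1.6)
Step 2: at (-2.38, 1.5, 1.6), ∇E = (-10.86, 15.94, 8.98) → (-2.38, 1.5, 1.6) − 0.04·(-10.86, 15.94, 8.98) = (-1.9456, 0.8624, 1.2408)
Step 3: at (-1.9456, 0.8624, 1.2408), ∇E = (-7.7192, 10.2544, 7.6656) → (-1.9456, 0.8624, 1.2408) − 0.04·(-7.7192, 10.2544, 7.6656) = (-1.636832, 0.452224, 0.934176)
u = -1.636832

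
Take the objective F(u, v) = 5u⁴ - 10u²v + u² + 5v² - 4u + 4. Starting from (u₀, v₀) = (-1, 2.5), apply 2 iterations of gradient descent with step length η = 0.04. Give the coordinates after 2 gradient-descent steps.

(1.4012288, 2.67664)

∇F = (20u³ - 20uv + 2u - 4, -10u² + 10v)
(u₁, v₁) = (-1, 2.5) − 0.04·(24, 15) = (-1.96, 1.9)
(u₂, v₂) = (-1.96, 1.9) − 0.04·(-84.03072, -19.416) = (1.4012288, 2.67664)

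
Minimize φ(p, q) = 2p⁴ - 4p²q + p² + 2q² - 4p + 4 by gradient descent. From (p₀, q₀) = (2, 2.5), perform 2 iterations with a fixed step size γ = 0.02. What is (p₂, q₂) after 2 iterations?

∇φ = (8p³ - 8pq + 2p - 4, -4p² + 4q)
Step 1: at (2, 2.5), ∇φ = (24, -6) → (2, 2.5) − 0.02·(24, -6) = (1.52, 2.62)
Step 2: at (1.52, 2.62), ∇φ = (-4.724736, 1.2384) → (1.52, 2.62) − 0.02·(-4.724736, 1.2384) = (1.61449472, 2.595232)

(1.61449472, 2.595232)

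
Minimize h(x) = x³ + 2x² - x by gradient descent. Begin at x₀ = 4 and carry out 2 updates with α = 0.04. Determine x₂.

h′(x) = 3x² + 4x - 1
Step 1: h′(4) = 63; x₁ = 4 − 0.04·63 = 1.48
Step 2: h′(1.48) = 11.4912; x₂ = 1.48 − 0.04·11.4912 = 1.020352

1.020352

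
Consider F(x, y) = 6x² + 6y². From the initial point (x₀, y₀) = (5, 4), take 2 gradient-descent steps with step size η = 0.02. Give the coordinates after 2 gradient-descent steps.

(2.888, 2.3104)

∇F = (12x, 12y)
Step 1: at (5, 4), ∇F = (60, 48) → (5, 4) − 0.02·(60, 48) = (3.8, 3.04)
Step 2: at (3.8, 3.04), ∇F = (45.6, 36.48) → (3.8, 3.04) − 0.02·(45.6, 36.48) = (2.888, 2.3104)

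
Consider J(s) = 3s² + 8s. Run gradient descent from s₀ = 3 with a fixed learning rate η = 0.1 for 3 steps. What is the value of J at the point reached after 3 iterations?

-5.102592

J′(s) = 6s + 8
Step 1: J′(3) = 26; s₁ = 3 − 0.1·26 = 0.4
Step 2: J′(0.4) = 10.4; s₂ = 0.4 − 0.1·10.4 = -0.64
Step 3: J′(-0.64) = 4.16; s₃ = -0.64 − 0.1·4.16 = -1.056
J(-1.056) = -5.102592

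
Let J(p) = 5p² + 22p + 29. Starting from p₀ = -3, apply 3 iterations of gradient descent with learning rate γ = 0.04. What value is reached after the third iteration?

-2.3728

J′(p) = 10p + 22
Step 1: J′(-3) = -8; p₁ = -3 − 0.04·(-8) = -2.68
Step 2: J′(-2.68) = -4.8; p₂ = -2.68 − 0.04·(-4.8) = -2.488
Step 3: J′(-2.488) = -2.88; p₃ = -2.488 − 0.04·(-2.88) = -2.3728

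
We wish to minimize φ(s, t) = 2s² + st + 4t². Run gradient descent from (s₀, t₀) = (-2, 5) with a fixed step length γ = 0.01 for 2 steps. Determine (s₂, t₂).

(-1.9374, 4.2701)

∇φ = (4s + t, s + 8t)
(s₁, t₁) = (-2, 5) − 0.01·(-3, 38) = (-1.97, 4.62)
(s₂, t₂) = (-1.97, 4.62) − 0.01·(-3.26, 34.99) = (-1.9374, 4.2701)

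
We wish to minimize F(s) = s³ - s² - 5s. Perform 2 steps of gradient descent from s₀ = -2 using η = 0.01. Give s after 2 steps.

F′(s) = 3s² - 2s - 5
s₁ = -2 − 0.01·11 = -2.11
s₂ = -2.11 − 0.01·12.5763 = -2.235763

-2.235763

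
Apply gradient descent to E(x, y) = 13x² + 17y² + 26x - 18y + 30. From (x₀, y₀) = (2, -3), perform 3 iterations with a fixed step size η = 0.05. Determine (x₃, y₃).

∇E = (26x + 26, 34y - 18)
(x₁, y₁) = (2, -3) − 0.05·(78, -120) = (-1.9, 3)
(x₂, y₂) = (-1.9, 3) − 0.05·(-23.4, 84) = (-0.73, -1.2)
(x₃, y₃) = (-0.73, -1.2) − 0.05·(7.02, -58.8) = (-1.081, 1.74)

(-1.081, 1.74)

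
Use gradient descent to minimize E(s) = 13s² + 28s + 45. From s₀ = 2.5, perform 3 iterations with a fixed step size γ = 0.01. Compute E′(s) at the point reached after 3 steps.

E′(s) = 26s + 28
s₁ = 2.5 − 0.01·93 = 1.57
s₂ = 1.57 − 0.01·68.82 = 0.8818
s₃ = 0.8818 − 0.01·50.9268 = 0.372532
E′(s) at (0.372532) = 37.685832

37.685832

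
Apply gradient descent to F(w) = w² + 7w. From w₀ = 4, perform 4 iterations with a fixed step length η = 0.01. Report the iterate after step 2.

3.703

F′(w) = 2w + 7
Step 1: F′(4) = 15; w₁ = 4 − 0.01·15 = 3.85
Step 2: F′(3.85) = 14.7; w₂ = 3.85 − 0.01·14.7 = 3.703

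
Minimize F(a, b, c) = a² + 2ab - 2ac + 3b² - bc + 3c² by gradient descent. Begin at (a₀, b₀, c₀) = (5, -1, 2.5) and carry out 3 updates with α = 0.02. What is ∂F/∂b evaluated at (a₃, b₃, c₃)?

0.984528

∇F = (2a + 2b - 2c, 2a + 6b - c, -2a - b + 6c)
Step 1: at (5, -1, 2.5), ∇F = (3, 1.5, 6) → (5, -1, 2.5) − 0.02·(3, 1.5, 6) = (4.94, -1.03, 2.38)
Step 2: at (4.94, -1.03, 2.38), ∇F = (3.06, 1.32, 5.43) → (4.94, -1.03, 2.38) − 0.02·(3.06, 1.32, 5.43) = (4.8788, -1.0564, 2.2714)
Step 3: at (4.8788, -1.0564, 2.2714), ∇F = (3.102, 1.1478, 4.9272) → (4.8788, -1.0564, 2.2714) − 0.02·(3.102, 1.1478, 4.9272) = (4.81676, -1.079356, 2.172856)
∂F/∂b at (4.81676, -1.079356, 2.172856) = 0.984528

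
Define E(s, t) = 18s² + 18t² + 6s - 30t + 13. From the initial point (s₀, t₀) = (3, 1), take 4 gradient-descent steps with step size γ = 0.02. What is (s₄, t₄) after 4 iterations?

(-0.14720256, 0.83435776)

∇E = (36s + 6, 36t - 30)
Step 1: at (3, 1), ∇E = (114, 6) → (3, 1) − 0.02·(114, 6) = (0.72, 0.88)
Step 2: at (0.72, 0.88), ∇E = (31.92, 1.68) → (0.72, 0.88) − 0.02·(31.92, 1.68) = (0.0816, 0.8464)
Step 3: at (0.0816, 0.8464), ∇E = (8.9376, 0.4704) → (0.0816, 0.8464) − 0.02·(8.9376, 0.4704) = (-0.097152, 0.836992)
Step 4: at (-0.097152, 0.836992), ∇E = (2.502528, 0.131712) → (-0.097152, 0.836992) − 0.02·(2.502528, 0.131712) = (-0.14720256, 0.83435776)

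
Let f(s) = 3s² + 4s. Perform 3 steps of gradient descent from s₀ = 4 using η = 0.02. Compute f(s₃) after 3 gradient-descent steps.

29.007733669888

f′(s) = 6s + 4
s₁ = 4 − 0.02·28 = 3.44
s₂ = 3.44 − 0.02·24.64 = 2.9472
s₃ = 2.9472 − 0.02·21.6832 = 2.513536
f(2.513536) = 29.007733669888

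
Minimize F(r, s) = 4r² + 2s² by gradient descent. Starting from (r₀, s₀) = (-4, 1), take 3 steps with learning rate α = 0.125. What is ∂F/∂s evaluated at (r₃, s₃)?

0.5

∇F = (8r, 4s)
(r₁, s₁) = (-4, 1) − 0.125·(-32, 4) = (0, 0.5)
(r₂, s₂) = (0, 0.5) − 0.125·(0, 2) = (0, 0.25)
(r₃, s₃) = (0, 0.25) − 0.125·(0, 1) = (0, 0.125)
∂F/∂s at (0, 0.125) = 0.5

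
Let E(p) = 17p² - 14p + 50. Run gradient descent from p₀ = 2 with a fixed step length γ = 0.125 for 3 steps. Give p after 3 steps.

-54.109375

E′(p) = 34p - 14
p₁ = 2 − 0.125·54 = -4.75
p₂ = -4.75 − 0.125·(-175.5) = 17.1875
p₃ = 17.1875 − 0.125·570.375 = -54.109375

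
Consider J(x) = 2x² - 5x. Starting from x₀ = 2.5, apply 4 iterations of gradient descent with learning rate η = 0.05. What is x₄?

1.762

J′(x) = 4x - 5
Step 1: J′(2.5) = 5; x₁ = 2.5 − 0.05·5 = 2.25
Step 2: J′(2.25) = 4; x₂ = 2.25 − 0.05·4 = 2.05
Step 3: J′(2.05) = 3.2; x₃ = 2.05 − 0.05·3.2 = 1.89
Step 4: J′(1.89) = 2.56; x₄ = 1.89 − 0.05·2.56 = 1.762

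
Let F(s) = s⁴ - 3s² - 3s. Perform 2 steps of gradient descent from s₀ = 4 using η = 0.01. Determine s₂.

F′(s) = 4s³ - 6s - 3
Step 1: F′(4) = 229; s₁ = 4 − 0.01·229 = 1.71
Step 2: F′(1.71) = 6.740844; s₂ = 1.71 − 0.01·6.740844 = 1.64259156

1.64259156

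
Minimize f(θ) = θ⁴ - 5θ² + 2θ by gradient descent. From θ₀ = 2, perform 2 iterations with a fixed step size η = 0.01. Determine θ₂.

1.76860576

f′(θ) = 4θ³ - 10θ + 2
θ₁ = 2 − 0.01·14 = 1.86
θ₂ = 1.86 − 0.01·9.139424 = 1.76860576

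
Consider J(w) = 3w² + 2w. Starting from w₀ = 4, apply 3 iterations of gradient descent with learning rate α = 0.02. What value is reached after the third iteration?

J′(w) = 6w + 2
Step 1: J′(4) = 26; w₁ = 4 − 0.02·26 = 3.48
Step 2: J′(3.48) = 22.88; w₂ = 3.48 − 0.02·22.88 = 3.0224
Step 3: J′(3.0224) = 20.1344; w₃ = 3.0224 − 0.02·20.1344 = 2.619712

2.619712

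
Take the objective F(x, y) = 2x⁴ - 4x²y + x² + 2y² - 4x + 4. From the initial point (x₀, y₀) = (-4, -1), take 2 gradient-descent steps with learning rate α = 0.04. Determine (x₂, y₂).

∇F = (8x³ - 8xy + 2x - 4, -4x² + 4y)
Step 1: at (-4, -1), ∇F = (-556, -68) → (-4, -1) − 0.04·(-556, -68) = (18.24, 1.72)
Step 2: at (18.24, 1.72), ∇F = (48328.731392, -1323.9104) → (18.24, 1.72) − 0.04·(48328.731392, -1323.9104) = (-1914.90925568, 54.676416)

(-1914.90925568, 54.676416)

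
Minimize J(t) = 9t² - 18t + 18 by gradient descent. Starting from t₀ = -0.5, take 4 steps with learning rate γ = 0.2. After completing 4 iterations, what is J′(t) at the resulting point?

J′(t) = 18t - 18
t₁ = -0.5 − 0.2·(-27) = 4.9
t₂ = 4.9 − 0.2·70.2 = -9.14
t₃ = -9.14 − 0.2·(-182.52) = 27.364
t₄ = 27.364 − 0.2·474.552 = -67.5464
J′(t) at (-67.5464) = -1233.8352

-1233.8352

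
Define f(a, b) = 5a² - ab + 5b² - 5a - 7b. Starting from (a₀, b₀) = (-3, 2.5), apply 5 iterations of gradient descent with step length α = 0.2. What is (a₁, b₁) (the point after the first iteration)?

∇f = (10a - b - 5, -a + 10b - 7)
Step 1: at (-3, 2.5), ∇f = (-37.5, 21) → (-3, 2.5) − 0.2·(-37.5, 21) = (4.5, -1.7)

(4.5, -1.7)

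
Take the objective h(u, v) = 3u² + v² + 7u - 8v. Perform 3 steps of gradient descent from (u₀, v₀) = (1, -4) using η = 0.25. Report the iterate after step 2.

∇h = (6u + 7, 2v - 8)
(u₁, v₁) = (1, -4) − 0.25·(13, -16) = (-2.25, 0)
(u₂, v₂) = (-2.25, 0) − 0.25·(-6.5, -8) = (-0.625, 2)

(-0.625, 2)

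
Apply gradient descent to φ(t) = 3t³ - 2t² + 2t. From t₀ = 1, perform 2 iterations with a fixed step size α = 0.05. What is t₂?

φ′(t) = 9t² - 4t + 2
Step 1: φ′(1) = 7; t₁ = 1 − 0.05·7 = 0.65
Step 2: φ′(0.65) = 3.2025; t₂ = 0.65 − 0.05·3.2025 = 0.489875

0.489875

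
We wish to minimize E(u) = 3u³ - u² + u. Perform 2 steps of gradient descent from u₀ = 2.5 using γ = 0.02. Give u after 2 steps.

1.1121355

E′(u) = 9u² - 2u + 1
u₁ = 2.5 − 0.02·52.25 = 1.455
u₂ = 1.455 − 0.02·17.143225 = 1.1121355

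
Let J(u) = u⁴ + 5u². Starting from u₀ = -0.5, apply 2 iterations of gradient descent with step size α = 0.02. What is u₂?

-0.30725448

J′(u) = 4u³ + 10u
Step 1: J′(-0.5) = -5.5; u₁ = -0.5 − 0.02·(-5.5) = -0.39
Step 2: J′(-0.39) = -4.137276; u₂ = -0.39 − 0.02·(-4.137276) = -0.30725448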